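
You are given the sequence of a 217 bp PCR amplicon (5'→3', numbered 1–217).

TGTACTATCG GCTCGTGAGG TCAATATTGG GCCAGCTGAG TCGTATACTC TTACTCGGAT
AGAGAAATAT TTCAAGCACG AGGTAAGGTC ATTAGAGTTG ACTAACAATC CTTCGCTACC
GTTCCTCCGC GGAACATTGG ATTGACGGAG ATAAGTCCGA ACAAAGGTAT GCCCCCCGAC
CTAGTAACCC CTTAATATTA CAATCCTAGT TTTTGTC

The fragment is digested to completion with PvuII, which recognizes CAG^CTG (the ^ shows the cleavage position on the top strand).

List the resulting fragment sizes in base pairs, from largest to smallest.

The PvuII site (CAGCTG) starts at position 33.
PvuII cuts after base 3 of each site, so after position 35.
Linear molecule, 1 cut → 2 fragments:
  1–35 → 35 bp
  36–217 → 182 bp
Sorted largest to smallest: 182, 35 bp.

182, 35 bp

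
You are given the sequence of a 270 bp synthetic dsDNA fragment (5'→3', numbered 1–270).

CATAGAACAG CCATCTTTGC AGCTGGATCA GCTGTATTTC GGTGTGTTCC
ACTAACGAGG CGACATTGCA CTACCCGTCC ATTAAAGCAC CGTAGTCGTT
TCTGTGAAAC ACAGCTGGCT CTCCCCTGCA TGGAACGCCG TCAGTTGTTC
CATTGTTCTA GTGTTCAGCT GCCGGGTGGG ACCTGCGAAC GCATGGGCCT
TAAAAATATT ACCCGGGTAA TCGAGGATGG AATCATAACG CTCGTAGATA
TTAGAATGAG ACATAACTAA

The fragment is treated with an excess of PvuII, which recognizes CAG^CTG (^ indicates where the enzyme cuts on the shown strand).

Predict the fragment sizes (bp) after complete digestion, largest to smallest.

102, 83, 54, 22, 9 bp

PvuII sites (CAGCTG) start at positions 20, 29, 112, 166.
PvuII cuts after base 3 of each site, so after positions 22, 31, 114, 168.
Linear molecule, 4 cuts → 5 fragments:
  1–22 → 22 bp
  23–31 → 9 bp
  32–114 → 83 bp
  115–168 → 54 bp
  169–270 → 102 bp
Sorted largest to smallest: 102, 83, 54, 22, 9 bp.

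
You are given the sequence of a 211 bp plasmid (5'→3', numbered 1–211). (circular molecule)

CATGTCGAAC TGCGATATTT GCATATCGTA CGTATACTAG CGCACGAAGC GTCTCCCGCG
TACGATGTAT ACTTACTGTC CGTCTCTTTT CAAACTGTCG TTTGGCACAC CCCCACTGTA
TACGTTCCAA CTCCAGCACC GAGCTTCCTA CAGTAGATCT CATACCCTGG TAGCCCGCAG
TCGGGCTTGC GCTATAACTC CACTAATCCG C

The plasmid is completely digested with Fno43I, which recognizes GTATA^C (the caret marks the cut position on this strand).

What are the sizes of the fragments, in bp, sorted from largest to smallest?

Fno43I sites (GTATAC) start at positions 32, 67, 118.
Fno43I cuts after base 5 of each site (before the last base), so after positions 36, 71, 122.
Circular molecule, 3 cuts → 3 fragments:
  37–71 → 35 bp
  72–122 → 51 bp
  123–211 then 1–36 → 89 + 36 = 125 bp
Sorted largest to smallest: 125, 51, 35 bp.

125, 51, 35 bp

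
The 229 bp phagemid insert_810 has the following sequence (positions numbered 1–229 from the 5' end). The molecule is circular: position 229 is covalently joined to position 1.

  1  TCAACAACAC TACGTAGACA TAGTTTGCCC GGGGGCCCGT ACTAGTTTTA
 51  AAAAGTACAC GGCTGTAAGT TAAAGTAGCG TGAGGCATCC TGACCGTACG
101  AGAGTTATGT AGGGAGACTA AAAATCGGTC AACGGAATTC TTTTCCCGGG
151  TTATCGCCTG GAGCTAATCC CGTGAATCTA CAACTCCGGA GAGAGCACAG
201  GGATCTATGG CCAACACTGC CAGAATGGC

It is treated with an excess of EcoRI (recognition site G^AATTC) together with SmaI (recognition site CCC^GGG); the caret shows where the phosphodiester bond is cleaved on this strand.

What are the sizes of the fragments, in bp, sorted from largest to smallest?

112, 105, 12 bp

The EcoRI site (GAATTC) starts at position 135.
EcoRI cuts after the first base of each site, so after position 135.
SmaI sites (CCCGGG) start at positions 28, 145.
SmaI cuts after base 3 of each site, so after positions 30, 147.
Combined cut positions: 30, 135, 147.
Circular molecule, 3 cuts → 3 fragments:
  31–135 → 105 bp
  136–147 → 12 bp
  148–229 then 1–30 → 82 + 30 = 112 bp
Sorted largest to smallest: 112, 105, 12 bp.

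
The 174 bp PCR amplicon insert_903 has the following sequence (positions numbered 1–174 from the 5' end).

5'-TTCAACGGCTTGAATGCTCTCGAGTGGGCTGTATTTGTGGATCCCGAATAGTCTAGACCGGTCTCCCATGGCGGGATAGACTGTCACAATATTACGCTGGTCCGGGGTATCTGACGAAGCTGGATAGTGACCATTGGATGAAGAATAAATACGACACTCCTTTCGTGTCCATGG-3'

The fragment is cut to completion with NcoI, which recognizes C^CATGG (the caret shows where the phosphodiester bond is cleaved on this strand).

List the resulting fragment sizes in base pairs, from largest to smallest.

103, 66, 5 bp

NcoI sites (CCATGG) start at positions 66, 169.
NcoI cuts after the first base of each site, so after positions 66, 169.
Linear molecule, 2 cuts → 3 fragments:
  1–66 → 66 bp
  67–169 → 103 bp
  170–174 → 5 bp
Sorted largest to smallest: 103, 66, 5 bp.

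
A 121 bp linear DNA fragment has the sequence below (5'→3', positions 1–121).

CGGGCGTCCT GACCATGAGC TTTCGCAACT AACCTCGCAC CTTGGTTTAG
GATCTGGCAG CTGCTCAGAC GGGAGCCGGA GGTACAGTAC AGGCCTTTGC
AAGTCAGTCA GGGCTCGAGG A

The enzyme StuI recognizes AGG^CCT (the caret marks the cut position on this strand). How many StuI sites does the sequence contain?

AGGCCT occurs starting at position 91.
StuI cuts at 1 site.

1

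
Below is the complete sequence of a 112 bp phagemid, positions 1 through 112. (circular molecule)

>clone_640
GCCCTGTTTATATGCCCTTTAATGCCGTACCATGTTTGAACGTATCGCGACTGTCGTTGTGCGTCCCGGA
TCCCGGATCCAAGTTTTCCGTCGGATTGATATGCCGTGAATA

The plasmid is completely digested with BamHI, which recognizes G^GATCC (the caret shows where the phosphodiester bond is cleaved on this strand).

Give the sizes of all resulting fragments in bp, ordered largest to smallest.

BamHI sites (GGATCC) start at positions 68, 75.
BamHI cuts after the first base of each site, so after positions 68, 75.
Circular molecule, 2 cuts → 2 fragments:
  69–75 → 7 bp
  76–112 then 1–68 → 37 + 68 = 105 bp
Sorted largest to smallest: 105, 7 bp.

105, 7 bp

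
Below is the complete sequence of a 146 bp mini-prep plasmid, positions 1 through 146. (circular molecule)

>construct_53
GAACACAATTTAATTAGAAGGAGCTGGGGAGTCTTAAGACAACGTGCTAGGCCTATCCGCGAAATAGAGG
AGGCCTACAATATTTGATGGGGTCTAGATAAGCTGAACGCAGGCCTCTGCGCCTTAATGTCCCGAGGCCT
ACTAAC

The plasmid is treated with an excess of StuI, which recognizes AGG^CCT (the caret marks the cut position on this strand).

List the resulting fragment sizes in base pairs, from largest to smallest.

StuI sites (AGGCCT) start at positions 49, 71, 111, 135.
StuI cuts after base 3 of each site, so after positions 51, 73, 113, 137.
Circular molecule, 4 cuts → 4 fragments:
  52–73 → 22 bp
  74–113 → 40 bp
  114–137 → 24 bp
  138–146 then 1–51 → 9 + 51 = 60 bp
Sorted largest to smallest: 60, 40, 24, 22 bp.

60, 40, 24, 22 bp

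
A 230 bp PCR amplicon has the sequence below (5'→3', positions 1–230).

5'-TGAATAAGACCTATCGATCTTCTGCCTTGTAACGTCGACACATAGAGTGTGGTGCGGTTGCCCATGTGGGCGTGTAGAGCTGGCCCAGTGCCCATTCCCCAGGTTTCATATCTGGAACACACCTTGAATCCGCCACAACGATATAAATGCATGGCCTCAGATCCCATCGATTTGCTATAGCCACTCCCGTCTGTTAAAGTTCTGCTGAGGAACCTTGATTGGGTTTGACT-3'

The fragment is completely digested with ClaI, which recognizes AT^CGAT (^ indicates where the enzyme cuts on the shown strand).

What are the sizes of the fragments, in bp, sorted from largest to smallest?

153, 63, 14 bp

ClaI sites (ATCGAT) start at positions 13, 166.
ClaI cuts after base 2 of each site, so after positions 14, 167.
Linear molecule, 2 cuts → 3 fragments:
  1–14 → 14 bp
  15–167 → 153 bp
  168–230 → 63 bp
Sorted largest to smallest: 153, 63, 14 bp.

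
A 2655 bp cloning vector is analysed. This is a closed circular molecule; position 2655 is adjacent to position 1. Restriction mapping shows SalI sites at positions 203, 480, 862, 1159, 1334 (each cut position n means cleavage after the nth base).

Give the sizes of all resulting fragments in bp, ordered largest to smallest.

Circular molecule, 5 cuts → 5 fragments:
  480 − 203 = 277 bp
  862 − 480 = 382 bp
  1159 − 862 = 297 bp
  1334 − 1159 = 175 bp
  wrap: 2655 − 1334 + 203 = 1524 bp
Sorted largest to smallest: 1524, 382, 297, 277, 175 bp.

1524, 382, 297, 277, 175 bp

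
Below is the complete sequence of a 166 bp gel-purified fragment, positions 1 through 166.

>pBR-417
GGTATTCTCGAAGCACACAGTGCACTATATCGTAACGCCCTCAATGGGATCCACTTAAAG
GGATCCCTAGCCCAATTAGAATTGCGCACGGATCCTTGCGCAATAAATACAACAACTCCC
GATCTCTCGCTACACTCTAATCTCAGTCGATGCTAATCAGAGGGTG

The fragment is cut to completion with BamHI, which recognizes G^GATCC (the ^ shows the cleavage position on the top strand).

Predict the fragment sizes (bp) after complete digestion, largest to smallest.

76, 47, 29, 14 bp

BamHI sites (GGATCC) start at positions 47, 61, 90.
BamHI cuts after the first base of each site, so after positions 47, 61, 90.
Linear molecule, 3 cuts → 4 fragments:
  1–47 → 47 bp
  48–61 → 14 bp
  62–90 → 29 bp
  91–166 → 76 bp
Sorted largest to smallest: 76, 47, 29, 14 bp.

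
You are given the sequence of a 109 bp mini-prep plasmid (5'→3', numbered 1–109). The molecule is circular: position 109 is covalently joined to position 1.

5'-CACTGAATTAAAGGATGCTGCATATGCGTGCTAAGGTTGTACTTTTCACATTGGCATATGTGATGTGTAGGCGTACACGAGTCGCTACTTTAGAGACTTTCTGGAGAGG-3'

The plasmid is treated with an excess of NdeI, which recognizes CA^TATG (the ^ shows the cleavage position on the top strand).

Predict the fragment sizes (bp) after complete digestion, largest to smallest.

75, 34 bp

NdeI sites (CATATG) start at positions 21, 55.
NdeI cuts after base 2 of each site, so after positions 22, 56.
Circular molecule, 2 cuts → 2 fragments:
  23–56 → 34 bp
  57–109 then 1–22 → 53 + 22 = 75 bp
Sorted largest to smallest: 75, 34 bp.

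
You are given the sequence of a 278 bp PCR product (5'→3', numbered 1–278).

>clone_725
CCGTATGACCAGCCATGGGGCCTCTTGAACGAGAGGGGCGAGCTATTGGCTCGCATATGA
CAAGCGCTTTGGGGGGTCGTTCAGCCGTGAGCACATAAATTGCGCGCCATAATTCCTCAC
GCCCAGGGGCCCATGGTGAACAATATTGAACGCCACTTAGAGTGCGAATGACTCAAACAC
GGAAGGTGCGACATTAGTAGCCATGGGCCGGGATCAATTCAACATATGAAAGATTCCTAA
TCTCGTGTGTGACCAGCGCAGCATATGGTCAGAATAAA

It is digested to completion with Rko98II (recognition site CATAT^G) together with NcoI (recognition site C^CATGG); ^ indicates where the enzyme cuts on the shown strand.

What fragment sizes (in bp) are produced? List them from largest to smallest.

73, 70, 45, 39, 26, 13, 12 bp

Rko98II sites (CATATG) start at positions 54, 223, 262.
Rko98II cuts after base 5 of each site (before the last base), so after positions 58, 227, 266.
NcoI sites (CCATGG) start at positions 13, 131, 201.
NcoI cuts after the first base of each site, so after positions 13, 131, 201.
Combined cut positions: 13, 58, 131, 201, 227, 266.
Linear molecule, 6 cuts → 7 fragments:
  1–13 → 13 bp
  14–58 → 45 bp
  59–131 → 73 bp
  132–201 → 70 bp
  202–227 → 26 bp
  228–266 → 39 bp
  267–278 → 12 bp
Sorted largest to smallest: 73, 70, 45, 39, 26, 13, 12 bp.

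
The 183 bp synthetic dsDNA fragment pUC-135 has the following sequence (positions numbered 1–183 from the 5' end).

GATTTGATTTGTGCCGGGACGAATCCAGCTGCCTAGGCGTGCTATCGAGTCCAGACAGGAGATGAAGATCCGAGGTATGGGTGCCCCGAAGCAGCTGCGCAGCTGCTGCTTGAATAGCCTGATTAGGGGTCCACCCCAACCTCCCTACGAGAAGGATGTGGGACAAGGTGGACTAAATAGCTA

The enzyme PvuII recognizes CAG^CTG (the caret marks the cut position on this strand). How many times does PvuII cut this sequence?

CAGCTG occurs starting at positions 26, 92, 100.
PvuII cuts at 3 sites.

3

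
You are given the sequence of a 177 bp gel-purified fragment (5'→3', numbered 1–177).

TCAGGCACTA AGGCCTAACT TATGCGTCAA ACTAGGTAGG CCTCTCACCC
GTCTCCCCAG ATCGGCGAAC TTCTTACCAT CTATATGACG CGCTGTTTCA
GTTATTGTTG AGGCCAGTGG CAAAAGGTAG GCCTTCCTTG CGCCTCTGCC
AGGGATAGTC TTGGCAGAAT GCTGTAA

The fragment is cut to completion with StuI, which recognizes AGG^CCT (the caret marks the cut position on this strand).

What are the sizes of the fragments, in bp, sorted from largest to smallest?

91, 46, 27, 13 bp

StuI sites (AGGCCT) start at positions 11, 38, 129.
StuI cuts after base 3 of each site, so after positions 13, 40, 131.
Linear molecule, 3 cuts → 4 fragments:
  1–13 → 13 bp
  14–40 → 27 bp
  41–131 → 91 bp
  132–177 → 46 bp
Sorted largest to smallest: 91, 46, 27, 13 bp.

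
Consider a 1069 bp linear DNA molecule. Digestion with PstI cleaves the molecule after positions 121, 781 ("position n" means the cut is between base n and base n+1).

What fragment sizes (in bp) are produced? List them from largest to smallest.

660, 288, 121 bp

Linear molecule, 2 cuts → 3 fragments:
  121 − 0 = 121 bp
  781 − 121 = 660 bp
  1069 − 781 = 288 bp
Sorted largest to smallest: 660, 288, 121 bp.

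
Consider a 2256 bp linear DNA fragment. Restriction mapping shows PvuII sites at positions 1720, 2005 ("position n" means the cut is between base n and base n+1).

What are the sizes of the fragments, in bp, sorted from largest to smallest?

Linear molecule, 2 cuts → 3 fragments:
  1720 − 0 = 1720 bp
  2005 − 1720 = 285 bp
  2256 − 2005 = 251 bp
Sorted largest to smallest: 1720, 285, 251 bp.

1720, 285, 251 bp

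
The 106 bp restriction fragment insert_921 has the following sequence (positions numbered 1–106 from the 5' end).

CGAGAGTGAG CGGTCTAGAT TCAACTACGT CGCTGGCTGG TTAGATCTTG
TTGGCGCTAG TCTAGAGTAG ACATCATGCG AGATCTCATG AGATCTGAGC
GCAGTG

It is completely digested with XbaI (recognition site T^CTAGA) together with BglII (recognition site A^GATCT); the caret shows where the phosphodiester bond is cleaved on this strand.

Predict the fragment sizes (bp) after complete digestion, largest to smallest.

29, 20, 18, 15, 14, 10 bp

XbaI sites (TCTAGA) start at positions 14, 61.
XbaI cuts after the first base of each site, so after positions 14, 61.
BglII sites (AGATCT) start at positions 43, 81, 91.
BglII cuts after the first base of each site, so after positions 43, 81, 91.
Combined cut positions: 14, 43, 61, 81, 91.
Linear molecule, 5 cuts → 6 fragments:
  1–14 → 14 bp
  15–43 → 29 bp
  44–61 → 18 bp
  62–81 → 20 bp
  82–91 → 10 bp
  92–106 → 15 bp
Sorted largest to smallest: 29, 20, 18, 15, 14, 10 bp.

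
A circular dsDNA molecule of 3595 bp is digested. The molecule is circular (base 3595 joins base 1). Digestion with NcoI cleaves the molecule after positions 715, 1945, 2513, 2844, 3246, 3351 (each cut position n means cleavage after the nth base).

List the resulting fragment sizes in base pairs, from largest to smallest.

1230, 959, 568, 402, 331, 105 bp

Circular molecule, 6 cuts → 6 fragments:
  1945 − 715 = 1230 bp
  2513 − 1945 = 568 bp
  2844 − 2513 = 331 bp
  3246 − 2844 = 402 bp
  3351 − 3246 = 105 bp
  wrap: 3595 − 3351 + 715 = 959 bp
Sorted largest to smallest: 1230, 959, 568, 402, 331, 105 bp.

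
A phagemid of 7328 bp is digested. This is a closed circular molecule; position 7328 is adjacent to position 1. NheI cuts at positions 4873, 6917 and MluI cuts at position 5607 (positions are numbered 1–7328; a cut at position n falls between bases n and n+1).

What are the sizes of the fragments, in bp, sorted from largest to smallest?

Combined cut positions (sorted): 4873, 5607, 6917.
Circular molecule, 3 cuts → 3 fragments:
  5607 − 4873 = 734 bp
  6917 − 5607 = 1310 bp
  wrap: 7328 − 6917 + 4873 = 5284 bp
Sorted largest to smallest: 5284, 1310, 734 bp.

5284, 1310, 734 bp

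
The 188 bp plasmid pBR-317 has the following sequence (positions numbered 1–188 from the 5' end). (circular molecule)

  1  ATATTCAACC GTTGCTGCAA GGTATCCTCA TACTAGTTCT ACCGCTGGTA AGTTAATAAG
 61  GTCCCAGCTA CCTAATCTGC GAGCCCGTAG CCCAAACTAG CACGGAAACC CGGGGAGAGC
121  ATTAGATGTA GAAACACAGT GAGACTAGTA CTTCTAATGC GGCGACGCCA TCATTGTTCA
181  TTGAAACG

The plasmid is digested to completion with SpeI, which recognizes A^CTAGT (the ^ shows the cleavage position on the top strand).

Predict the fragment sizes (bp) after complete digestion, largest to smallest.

112, 76 bp

SpeI sites (ACTAGT) start at positions 32, 144.
SpeI cuts after the first base of each site, so after positions 32, 144.
Circular molecule, 2 cuts → 2 fragments:
  33–144 → 112 bp
  145–188 then 1–32 → 44 + 32 = 76 bp
Sorted largest to smallest: 112, 76 bp.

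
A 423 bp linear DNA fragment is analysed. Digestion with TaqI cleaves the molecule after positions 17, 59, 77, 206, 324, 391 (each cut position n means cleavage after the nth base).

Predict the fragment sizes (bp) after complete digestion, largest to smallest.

Linear molecule, 6 cuts → 7 fragments:
  17 − 0 = 17 bp
  59 − 17 = 42 bp
  77 − 59 = 18 bp
  206 − 77 = 129 bp
  324 − 206 = 118 bp
  391 − 324 = 67 bp
  423 − 391 = 32 bp
Sorted largest to smallest: 129, 118, 67, 42, 32, 18, 17 bp.

129, 118, 67, 42, 32, 18, 17 bp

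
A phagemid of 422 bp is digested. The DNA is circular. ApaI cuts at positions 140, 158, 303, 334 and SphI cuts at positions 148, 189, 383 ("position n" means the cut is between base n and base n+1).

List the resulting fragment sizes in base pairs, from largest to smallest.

Combined cut positions (sorted): 140, 148, 158, 189, 303, 334, 383.
Circular molecule, 7 cuts → 7 fragments:
  148 − 140 = 8 bp
  158 − 148 = 10 bp
  189 − 158 = 31 bp
  303 − 189 = 114 bp
  334 − 303 = 31 bp
  383 − 334 = 49 bp
  wrap: 422 − 383 + 140 = 179 bp
Sorted largest to smallest: 179, 114, 49, 31, 31, 10, 8 bp.

179, 114, 49, 31, 31, 10, 8 bp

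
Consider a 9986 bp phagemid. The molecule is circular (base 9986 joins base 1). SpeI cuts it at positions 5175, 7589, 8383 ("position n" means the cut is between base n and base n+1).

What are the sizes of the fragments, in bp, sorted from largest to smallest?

6778, 2414, 794 bp

Circular molecule, 3 cuts → 3 fragments:
  7589 − 5175 = 2414 bp
  8383 − 7589 = 794 bp
  wrap: 9986 − 8383 + 5175 = 6778 bp
Sorted largest to smallest: 6778, 2414, 794 bp.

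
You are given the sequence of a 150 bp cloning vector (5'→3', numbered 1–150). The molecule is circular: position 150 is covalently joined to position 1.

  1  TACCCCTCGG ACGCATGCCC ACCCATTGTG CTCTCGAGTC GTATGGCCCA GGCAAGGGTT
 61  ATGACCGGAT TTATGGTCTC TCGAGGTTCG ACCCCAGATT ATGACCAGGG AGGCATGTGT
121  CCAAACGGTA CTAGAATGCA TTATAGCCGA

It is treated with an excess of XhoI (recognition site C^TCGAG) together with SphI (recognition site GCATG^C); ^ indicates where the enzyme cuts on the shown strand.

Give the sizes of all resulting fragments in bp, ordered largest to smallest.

87, 47, 16 bp

XhoI sites (CTCGAG) start at positions 33, 80.
XhoI cuts after the first base of each site, so after positions 33, 80.
The SphI site (GCATGC) starts at position 13.
SphI cuts after base 5 of each site (before the last base), so after position 17.
Combined cut positions: 17, 33, 80.
Circular molecule, 3 cuts → 3 fragments:
  18–33 → 16 bp
  34–80 → 47 bp
  81–150 then 1–17 → 70 + 17 = 87 bp
Sorted largest to smallest: 87, 47, 16 bp.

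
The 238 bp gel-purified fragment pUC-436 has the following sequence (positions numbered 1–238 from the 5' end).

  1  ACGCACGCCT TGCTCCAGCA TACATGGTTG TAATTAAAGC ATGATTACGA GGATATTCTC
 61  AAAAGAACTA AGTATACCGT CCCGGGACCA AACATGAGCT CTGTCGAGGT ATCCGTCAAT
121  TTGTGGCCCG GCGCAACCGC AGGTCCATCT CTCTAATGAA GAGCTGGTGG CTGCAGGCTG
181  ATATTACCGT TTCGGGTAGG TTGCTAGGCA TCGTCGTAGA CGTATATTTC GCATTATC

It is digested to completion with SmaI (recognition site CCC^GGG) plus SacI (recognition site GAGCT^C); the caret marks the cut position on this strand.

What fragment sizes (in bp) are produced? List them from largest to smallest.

The SmaI site (CCCGGG) starts at position 81.
SmaI cuts after base 3 of each site, so after position 83.
The SacI site (GAGCTC) starts at position 96.
SacI cuts after base 5 of each site (before the last base), so after position 100.
Combined cut positions: 83, 100.
Linear molecule, 2 cuts → 3 fragments:
  1–83 → 83 bp
  84–100 → 17 bp
  101–238 → 138 bp
Sorted largest to smallest: 138, 83, 17 bp.

138, 83, 17 bp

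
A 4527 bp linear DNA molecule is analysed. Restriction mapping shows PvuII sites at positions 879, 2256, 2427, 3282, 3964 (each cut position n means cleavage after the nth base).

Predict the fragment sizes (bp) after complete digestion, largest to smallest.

Linear molecule, 5 cuts → 6 fragments:
  879 − 0 = 879 bp
  2256 − 879 = 1377 bp
  2427 − 2256 = 171 bp
  3282 − 2427 = 855 bp
  3964 − 3282 = 682 bp
  4527 − 3964 = 563 bp
Sorted largest to smallest: 1377, 879, 855, 682, 563, 171 bp.

1377, 879, 855, 682, 563, 171 bp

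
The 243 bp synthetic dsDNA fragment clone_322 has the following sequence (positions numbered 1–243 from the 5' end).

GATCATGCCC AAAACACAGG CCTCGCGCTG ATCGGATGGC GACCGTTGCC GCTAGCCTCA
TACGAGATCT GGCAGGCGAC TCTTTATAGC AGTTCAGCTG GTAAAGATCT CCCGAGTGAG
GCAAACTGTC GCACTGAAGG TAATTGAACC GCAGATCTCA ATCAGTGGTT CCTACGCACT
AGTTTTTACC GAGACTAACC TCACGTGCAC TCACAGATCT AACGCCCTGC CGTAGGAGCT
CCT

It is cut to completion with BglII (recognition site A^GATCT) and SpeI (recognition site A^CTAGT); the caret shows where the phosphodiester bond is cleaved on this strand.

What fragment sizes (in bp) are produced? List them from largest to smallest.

65, 48, 40, 37, 28, 25 bp

BglII sites (AGATCT) start at positions 65, 105, 153, 215.
BglII cuts after the first base of each site, so after positions 65, 105, 153, 215.
The SpeI site (ACTAGT) starts at position 178.
SpeI cuts after the first base of each site, so after position 178.
Combined cut positions: 65, 105, 153, 178, 215.
Linear molecule, 5 cuts → 6 fragments:
  1–65 → 65 bp
  66–105 → 40 bp
  106–153 → 48 bp
  154–178 → 25 bp
  179–215 → 37 bp
  216–243 → 28 bp
Sorted largest to smallest: 65, 48, 40, 37, 28, 25 bp.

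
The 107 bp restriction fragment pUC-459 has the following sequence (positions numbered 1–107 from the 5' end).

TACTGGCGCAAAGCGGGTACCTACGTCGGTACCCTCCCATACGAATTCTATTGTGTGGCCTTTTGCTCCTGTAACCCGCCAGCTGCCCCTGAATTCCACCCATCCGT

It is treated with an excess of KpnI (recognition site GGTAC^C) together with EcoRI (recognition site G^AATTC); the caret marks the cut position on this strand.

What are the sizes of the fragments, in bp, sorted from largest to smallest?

KpnI sites (GGTACC) start at positions 16, 28.
KpnI cuts after base 5 of each site (before the last base), so after positions 20, 32.
EcoRI sites (GAATTC) start at positions 43, 91.
EcoRI cuts after the first base of each site, so after positions 43, 91.
Combined cut positions: 20, 32, 43, 91.
Linear molecule, 4 cuts → 5 fragments:
  1–20 → 20 bp
  21–32 → 12 bp
  33–43 → 11 bp
  44–91 → 48 bp
  92–107 → 16 bp
Sorted largest to smallest: 48, 20, 16, 12, 11 bp.

48, 20, 16, 12, 11 bp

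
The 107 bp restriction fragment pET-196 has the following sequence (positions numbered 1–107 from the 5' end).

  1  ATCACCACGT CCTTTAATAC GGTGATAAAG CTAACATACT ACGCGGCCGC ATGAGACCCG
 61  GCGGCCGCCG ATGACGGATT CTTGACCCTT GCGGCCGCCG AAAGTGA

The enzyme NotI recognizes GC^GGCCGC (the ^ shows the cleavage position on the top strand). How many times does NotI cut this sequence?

GCGGCCGC occurs starting at positions 43, 61, 91.
NotI cuts at 3 sites.

3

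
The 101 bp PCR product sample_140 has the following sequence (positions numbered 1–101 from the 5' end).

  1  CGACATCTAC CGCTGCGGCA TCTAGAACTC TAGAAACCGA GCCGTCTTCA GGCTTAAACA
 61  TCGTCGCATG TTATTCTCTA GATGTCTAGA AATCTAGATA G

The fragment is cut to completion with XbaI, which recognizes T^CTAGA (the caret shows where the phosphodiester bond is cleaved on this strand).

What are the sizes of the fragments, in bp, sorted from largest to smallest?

48, 21, 8, 8, 8, 8 bp

XbaI sites (TCTAGA) start at positions 21, 29, 77, 85, 93.
XbaI cuts after the first base of each site, so after positions 21, 29, 77, 85, 93.
Linear molecule, 5 cuts → 6 fragments:
  1–21 → 21 bp
  22–29 → 8 bp
  30–77 → 48 bp
  78–85 → 8 bp
  86–93 → 8 bp
  94–101 → 8 bp
Sorted largest to smallest: 48, 21, 8, 8, 8, 8 bp.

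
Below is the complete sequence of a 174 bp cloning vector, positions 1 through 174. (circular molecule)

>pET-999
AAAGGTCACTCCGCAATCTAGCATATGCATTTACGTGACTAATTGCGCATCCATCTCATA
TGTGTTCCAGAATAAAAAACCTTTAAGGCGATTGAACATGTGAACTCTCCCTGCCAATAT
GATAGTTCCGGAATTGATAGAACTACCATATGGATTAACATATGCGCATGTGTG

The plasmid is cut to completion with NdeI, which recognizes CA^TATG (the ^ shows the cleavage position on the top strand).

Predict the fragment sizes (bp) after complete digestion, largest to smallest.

90, 37, 35, 12 bp

NdeI sites (CATATG) start at positions 22, 57, 147, 159.
NdeI cuts after base 2 of each site, so after positions 23, 58, 148, 160.
Circular molecule, 4 cuts → 4 fragments:
  24–58 → 35 bp
  59–148 → 90 bp
  149–160 → 12 bp
  161–174 then 1–23 → 14 + 23 = 37 bp
Sorted largest to smallest: 90, 37, 35, 12 bp.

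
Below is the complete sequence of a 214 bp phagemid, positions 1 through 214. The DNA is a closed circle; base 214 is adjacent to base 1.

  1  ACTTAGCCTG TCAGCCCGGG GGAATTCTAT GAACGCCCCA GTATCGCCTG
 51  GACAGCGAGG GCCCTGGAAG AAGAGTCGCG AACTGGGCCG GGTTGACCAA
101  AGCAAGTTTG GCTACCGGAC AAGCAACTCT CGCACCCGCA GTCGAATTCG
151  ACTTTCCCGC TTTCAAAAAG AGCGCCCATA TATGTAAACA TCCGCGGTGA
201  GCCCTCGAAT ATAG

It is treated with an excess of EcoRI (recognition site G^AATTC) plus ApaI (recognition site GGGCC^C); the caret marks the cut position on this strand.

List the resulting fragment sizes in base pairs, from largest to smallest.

92, 81, 41 bp

EcoRI sites (GAATTC) start at positions 22, 144.
EcoRI cuts after the first base of each site, so after positions 22, 144.
The ApaI site (GGGCCC) starts at position 59.
ApaI cuts after base 5 of each site (before the last base), so after position 63.
Combined cut positions: 22, 63, 144.
Circular molecule, 3 cuts → 3 fragments:
  23–63 → 41 bp
  64–144 → 81 bp
  145–214 then 1–22 → 70 + 22 = 92 bp
Sorted largest to smallest: 92, 81, 41 bp.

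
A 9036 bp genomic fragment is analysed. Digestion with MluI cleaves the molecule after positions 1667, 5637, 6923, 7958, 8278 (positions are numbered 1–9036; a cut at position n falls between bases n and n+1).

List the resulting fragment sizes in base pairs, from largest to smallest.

Linear molecule, 5 cuts → 6 fragments:
  1667 − 0 = 1667 bp
  5637 − 1667 = 3970 bp
  6923 − 5637 = 1286 bp
  7958 − 6923 = 1035 bp
  8278 − 7958 = 320 bp
  9036 − 8278 = 758 bp
Sorted largest to smallest: 3970, 1667, 1286, 1035, 758, 320 bp.

3970, 1667, 1286, 1035, 758, 320 bp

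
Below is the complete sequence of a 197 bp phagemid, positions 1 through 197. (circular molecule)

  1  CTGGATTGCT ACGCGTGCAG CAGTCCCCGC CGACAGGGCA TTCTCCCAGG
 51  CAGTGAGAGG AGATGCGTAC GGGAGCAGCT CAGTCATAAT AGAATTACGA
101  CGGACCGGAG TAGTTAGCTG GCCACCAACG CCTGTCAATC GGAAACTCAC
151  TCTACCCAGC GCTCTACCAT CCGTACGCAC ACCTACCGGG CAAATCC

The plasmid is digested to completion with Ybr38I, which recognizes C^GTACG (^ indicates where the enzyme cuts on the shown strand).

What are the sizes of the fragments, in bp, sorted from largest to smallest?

Ybr38I sites (CGTACG) start at positions 66, 172.
Ybr38I cuts after the first base of each site, so after positions 66, 172.
Circular molecule, 2 cuts → 2 fragments:
  67–172 → 106 bp
  173–197 then 1–66 → 25 + 66 = 91 bp
Sorted largest to smallest: 106, 91 bp.

106, 91 bp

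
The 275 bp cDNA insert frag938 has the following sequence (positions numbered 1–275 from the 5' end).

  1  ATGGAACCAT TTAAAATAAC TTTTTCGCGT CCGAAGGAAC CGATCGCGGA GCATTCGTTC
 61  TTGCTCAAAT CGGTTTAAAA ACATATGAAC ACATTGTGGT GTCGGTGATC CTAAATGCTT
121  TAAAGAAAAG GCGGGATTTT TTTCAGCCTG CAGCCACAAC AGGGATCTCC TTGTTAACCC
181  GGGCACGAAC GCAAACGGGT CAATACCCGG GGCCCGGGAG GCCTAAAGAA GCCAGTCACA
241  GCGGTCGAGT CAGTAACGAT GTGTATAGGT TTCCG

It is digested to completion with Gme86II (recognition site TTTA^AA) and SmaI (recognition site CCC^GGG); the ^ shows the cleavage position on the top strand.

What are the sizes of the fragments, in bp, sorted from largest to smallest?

Gme86II sites (TTTAAA) start at positions 10, 74, 119.
Gme86II cuts after base 4 of each site, so after positions 13, 77, 122.
SmaI sites (CCCGGG) start at positions 178, 206, 213.
SmaI cuts after base 3 of each site, so after positions 180, 208, 215.
Combined cut positions: 13, 77, 122, 180, 208, 215.
Linear molecule, 6 cuts → 7 fragments:
  1–13 → 13 bp
  14–77 → 64 bp
  78–122 → 45 bp
  123–180 → 58 bp
  181–208 → 28 bp
  209–215 → 7 bp
  216–275 → 60 bp
Sorted largest to smallest: 64, 60, 58, 45, 28, 13, 7 bp.

64, 60, 58, 45, 28, 13, 7 bp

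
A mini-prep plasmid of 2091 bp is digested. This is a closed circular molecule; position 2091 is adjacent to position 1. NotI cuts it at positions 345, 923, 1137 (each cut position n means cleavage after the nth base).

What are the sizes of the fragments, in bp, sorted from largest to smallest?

1299, 578, 214 bp

Circular molecule, 3 cuts → 3 fragments:
  923 − 345 = 578 bp
  1137 − 923 = 214 bp
  wrap: 2091 − 1137 + 345 = 1299 bp
Sorted largest to smallest: 1299, 578, 214 bp.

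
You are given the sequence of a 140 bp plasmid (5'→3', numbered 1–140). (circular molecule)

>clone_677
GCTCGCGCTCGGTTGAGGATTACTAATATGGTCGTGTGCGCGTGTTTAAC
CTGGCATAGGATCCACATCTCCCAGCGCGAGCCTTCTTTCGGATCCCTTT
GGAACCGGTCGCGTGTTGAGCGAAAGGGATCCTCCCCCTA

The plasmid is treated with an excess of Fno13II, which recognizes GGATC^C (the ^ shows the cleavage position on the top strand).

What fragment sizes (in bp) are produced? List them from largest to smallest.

72, 36, 32 bp

Fno13II sites (GGATCC) start at positions 59, 91, 127.
Fno13II cuts after base 5 of each site (before the last base), so after positions 63, 95, 131.
Circular molecule, 3 cuts → 3 fragments:
  64–95 → 32 bp
  96–131 → 36 bp
  132–140 then 1–63 → 9 + 63 = 72 bp
Sorted largest to smallest: 72, 36, 32 bp.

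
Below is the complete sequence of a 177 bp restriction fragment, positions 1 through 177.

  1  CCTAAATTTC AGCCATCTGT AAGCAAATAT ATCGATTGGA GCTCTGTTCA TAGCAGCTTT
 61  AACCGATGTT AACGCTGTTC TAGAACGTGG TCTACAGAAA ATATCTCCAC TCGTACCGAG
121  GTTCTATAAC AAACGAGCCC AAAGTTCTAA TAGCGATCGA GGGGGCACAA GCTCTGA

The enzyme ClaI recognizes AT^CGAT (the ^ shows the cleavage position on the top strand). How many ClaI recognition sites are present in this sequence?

ATCGAT occurs starting at position 31.
ClaI cuts at 1 site.

1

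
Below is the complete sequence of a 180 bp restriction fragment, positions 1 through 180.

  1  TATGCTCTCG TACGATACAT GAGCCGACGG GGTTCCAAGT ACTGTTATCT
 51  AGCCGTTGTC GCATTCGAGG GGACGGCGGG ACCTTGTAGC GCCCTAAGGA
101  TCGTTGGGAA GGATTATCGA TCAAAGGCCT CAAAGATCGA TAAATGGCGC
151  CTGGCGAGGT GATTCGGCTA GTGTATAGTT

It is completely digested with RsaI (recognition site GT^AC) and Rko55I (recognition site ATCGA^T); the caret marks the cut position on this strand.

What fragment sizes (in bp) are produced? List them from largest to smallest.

RsaI sites (GTAC) start at positions 10, 39.
RsaI cuts after base 2 of each site, so after positions 11, 40.
Rko55I sites (ATCGAT) start at positions 116, 136.
Rko55I cuts after base 5 of each site (before the last base), so after positions 120, 140.
Combined cut positions: 11, 40, 120, 140.
Linear molecule, 4 cuts → 5 fragments:
  1–11 → 11 bp
  12–40 → 29 bp
  41–120 → 80 bp
  121–140 → 20 bp
  141–180 → 40 bp
Sorted largest to smallest: 80, 40, 29, 20, 11 bp.

80, 40, 29, 20, 11 bp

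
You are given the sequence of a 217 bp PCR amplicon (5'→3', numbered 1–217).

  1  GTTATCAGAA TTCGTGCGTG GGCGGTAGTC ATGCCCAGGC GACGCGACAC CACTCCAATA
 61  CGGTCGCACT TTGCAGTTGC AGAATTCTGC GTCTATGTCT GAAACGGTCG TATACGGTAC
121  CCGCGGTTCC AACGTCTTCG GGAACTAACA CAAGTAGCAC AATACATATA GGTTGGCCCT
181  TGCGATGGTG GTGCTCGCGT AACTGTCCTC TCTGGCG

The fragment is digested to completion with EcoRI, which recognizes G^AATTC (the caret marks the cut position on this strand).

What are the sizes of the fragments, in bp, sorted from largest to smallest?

135, 74, 8 bp

EcoRI sites (GAATTC) start at positions 8, 82.
EcoRI cuts after the first base of each site, so after positions 8, 82.
Linear molecule, 2 cuts → 3 fragments:
  1–8 → 8 bp
  9–82 → 74 bp
  83–217 → 135 bp
Sorted largest to smallest: 135, 74, 8 bp.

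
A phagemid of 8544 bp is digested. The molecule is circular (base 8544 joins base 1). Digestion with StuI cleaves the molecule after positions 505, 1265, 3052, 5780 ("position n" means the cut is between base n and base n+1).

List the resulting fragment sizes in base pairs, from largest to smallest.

Circular molecule, 4 cuts → 4 fragments:
  1265 − 505 = 760 bp
  3052 − 1265 = 1787 bp
  5780 − 3052 = 2728 bp
  wrap: 8544 − 5780 + 505 = 3269 bp
Sorted largest to smallest: 3269, 2728, 1787, 760 bp.

3269, 2728, 1787, 760 bp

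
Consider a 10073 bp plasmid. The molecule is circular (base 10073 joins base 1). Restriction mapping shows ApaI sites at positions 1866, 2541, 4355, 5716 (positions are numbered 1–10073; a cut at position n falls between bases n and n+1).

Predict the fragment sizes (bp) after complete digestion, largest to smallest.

6223, 1814, 1361, 675 bp

Circular molecule, 4 cuts → 4 fragments:
  2541 − 1866 = 675 bp
  4355 − 2541 = 1814 bp
  5716 − 4355 = 1361 bp
  wrap: 10073 − 5716 + 1866 = 6223 bp
Sorted largest to smallest: 6223, 1814, 1361, 675 bp.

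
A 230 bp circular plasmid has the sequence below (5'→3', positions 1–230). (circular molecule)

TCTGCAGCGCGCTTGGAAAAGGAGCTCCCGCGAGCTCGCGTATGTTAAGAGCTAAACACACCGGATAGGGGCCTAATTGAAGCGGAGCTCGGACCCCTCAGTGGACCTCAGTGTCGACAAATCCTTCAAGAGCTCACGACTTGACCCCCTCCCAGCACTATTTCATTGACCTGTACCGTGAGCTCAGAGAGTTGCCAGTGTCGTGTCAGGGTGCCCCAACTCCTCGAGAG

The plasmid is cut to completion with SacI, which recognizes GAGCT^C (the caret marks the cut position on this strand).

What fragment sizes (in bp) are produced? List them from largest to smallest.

SacI sites (GAGCTC) start at positions 22, 32, 85, 130, 180.
SacI cuts after base 5 of each site (before the last base), so after positions 26, 36, 89, 134, 184.
Circular molecule, 5 cuts → 5 fragments:
  27–36 → 10 bp
  37–89 → 53 bp
  90–134 → 45 bp
  135–184 → 50 bp
  185–230 then 1–26 → 46 + 26 = 72 bp
Sorted largest to smallest: 72, 53, 50, 45, 10 bp.

72, 53, 50, 45, 10 bp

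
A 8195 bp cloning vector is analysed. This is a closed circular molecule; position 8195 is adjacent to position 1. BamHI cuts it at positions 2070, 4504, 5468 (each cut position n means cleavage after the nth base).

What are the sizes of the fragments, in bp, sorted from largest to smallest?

Circular molecule, 3 cuts → 3 fragments:
  4504 − 2070 = 2434 bp
  5468 − 4504 = 964 bp
  wrap: 8195 − 5468 + 2070 = 4797 bp
Sorted largest to smallest: 4797, 2434, 964 bp.

4797, 2434, 964 bp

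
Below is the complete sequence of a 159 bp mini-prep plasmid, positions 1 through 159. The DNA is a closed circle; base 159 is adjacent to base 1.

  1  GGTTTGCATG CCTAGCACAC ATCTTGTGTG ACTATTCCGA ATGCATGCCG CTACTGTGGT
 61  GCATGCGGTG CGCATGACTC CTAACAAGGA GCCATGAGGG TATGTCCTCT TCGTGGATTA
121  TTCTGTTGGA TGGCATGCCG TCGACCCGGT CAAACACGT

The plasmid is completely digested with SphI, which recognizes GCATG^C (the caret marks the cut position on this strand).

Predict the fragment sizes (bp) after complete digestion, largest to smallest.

72, 37, 32, 18 bp

SphI sites (GCATGC) start at positions 6, 43, 61, 133.
SphI cuts after base 5 of each site (before the last base), so after positions 10, 47, 65, 137.
Circular molecule, 4 cuts → 4 fragments:
  11–47 → 37 bp
  48–65 → 18 bp
  66–137 → 72 bp
  138–159 then 1–10 → 22 + 10 = 32 bp
Sorted largest to smallest: 72, 37, 32, 18 bp.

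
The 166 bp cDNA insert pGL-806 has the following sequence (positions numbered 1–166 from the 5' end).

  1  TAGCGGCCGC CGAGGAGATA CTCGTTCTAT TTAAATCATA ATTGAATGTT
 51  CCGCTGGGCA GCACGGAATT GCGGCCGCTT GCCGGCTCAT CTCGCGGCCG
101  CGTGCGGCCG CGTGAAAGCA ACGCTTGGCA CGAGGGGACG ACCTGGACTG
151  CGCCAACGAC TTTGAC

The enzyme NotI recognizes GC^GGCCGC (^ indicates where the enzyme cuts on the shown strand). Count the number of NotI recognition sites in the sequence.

GCGGCCGC occurs starting at positions 3, 71, 94, 104.
NotI cuts at 4 sites.

4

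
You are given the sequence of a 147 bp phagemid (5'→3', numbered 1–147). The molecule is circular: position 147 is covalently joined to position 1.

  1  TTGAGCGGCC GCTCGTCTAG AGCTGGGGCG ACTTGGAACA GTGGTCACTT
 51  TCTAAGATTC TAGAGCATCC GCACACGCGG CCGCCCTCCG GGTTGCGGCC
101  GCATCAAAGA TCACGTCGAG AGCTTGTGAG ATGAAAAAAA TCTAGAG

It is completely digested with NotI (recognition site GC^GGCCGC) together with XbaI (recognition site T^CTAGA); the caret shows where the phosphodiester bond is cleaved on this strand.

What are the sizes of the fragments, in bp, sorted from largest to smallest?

45, 43, 19, 18, 12, 10 bp

NotI sites (GCGGCCGC) start at positions 5, 77, 95.
NotI cuts after base 2 of each site, so after positions 6, 78, 96.
XbaI sites (TCTAGA) start at positions 16, 59, 141.
XbaI cuts after the first base of each site, so after positions 16, 59, 141.
Combined cut positions: 6, 16, 59, 78, 96, 141.
Circular molecule, 6 cuts → 6 fragments:
  7–16 → 10 bp
  17–59 → 43 bp
  60–78 → 19 bp
  79–96 → 18 bp
  97–141 → 45 bp
  142–147 then 1–6 → 6 + 6 = 12 bp
Sorted largest to smallest: 45, 43, 19, 18, 12, 10 bp.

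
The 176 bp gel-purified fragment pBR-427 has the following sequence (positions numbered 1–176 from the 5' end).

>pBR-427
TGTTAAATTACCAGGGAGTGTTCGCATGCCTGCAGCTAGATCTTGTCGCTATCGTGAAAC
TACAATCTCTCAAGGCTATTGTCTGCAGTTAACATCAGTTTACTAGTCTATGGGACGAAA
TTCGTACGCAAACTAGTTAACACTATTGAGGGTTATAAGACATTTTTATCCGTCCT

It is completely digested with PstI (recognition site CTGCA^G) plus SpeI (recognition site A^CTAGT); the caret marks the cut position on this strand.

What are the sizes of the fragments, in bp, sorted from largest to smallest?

53, 44, 34, 30, 15 bp

PstI sites (CTGCAG) start at positions 30, 83.
PstI cuts after base 5 of each site (before the last base), so after positions 34, 87.
SpeI sites (ACTAGT) start at positions 102, 132.
SpeI cuts after the first base of each site, so after positions 102, 132.
Combined cut positions: 34, 87, 102, 132.
Linear molecule, 4 cuts → 5 fragments:
  1–34 → 34 bp
  35–87 → 53 bp
  88–102 → 15 bp
  103–132 → 30 bp
  133–176 → 44 bp
Sorted largest to smallest: 53, 44, 34, 30, 15 bp.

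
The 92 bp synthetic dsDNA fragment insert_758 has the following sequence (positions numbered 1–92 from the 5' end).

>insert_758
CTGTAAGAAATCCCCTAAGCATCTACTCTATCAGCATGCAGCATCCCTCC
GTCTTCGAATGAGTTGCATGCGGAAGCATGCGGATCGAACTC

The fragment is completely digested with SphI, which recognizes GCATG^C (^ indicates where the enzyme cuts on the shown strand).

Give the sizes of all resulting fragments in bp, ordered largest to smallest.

38, 32, 12, 10 bp

SphI sites (GCATGC) start at positions 34, 66, 76.
SphI cuts after base 5 of each site (before the last base), so after positions 38, 70, 80.
Linear molecule, 3 cuts → 4 fragments:
  1–38 → 38 bp
  39–70 → 32 bp
  71–80 → 10 bp
  81–92 → 12 bp
Sorted largest to smallest: 38, 32, 12, 10 bp.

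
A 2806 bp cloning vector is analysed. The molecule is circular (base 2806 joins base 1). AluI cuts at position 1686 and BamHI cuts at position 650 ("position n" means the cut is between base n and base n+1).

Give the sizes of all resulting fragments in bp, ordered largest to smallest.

Combined cut positions (sorted): 650, 1686.
Circular molecule, 2 cuts → 2 fragments:
  1686 − 650 = 1036 bp
  wrap: 2806 − 1686 + 650 = 1770 bp
Sorted largest to smallest: 1770, 1036 bp.

1770, 1036 bp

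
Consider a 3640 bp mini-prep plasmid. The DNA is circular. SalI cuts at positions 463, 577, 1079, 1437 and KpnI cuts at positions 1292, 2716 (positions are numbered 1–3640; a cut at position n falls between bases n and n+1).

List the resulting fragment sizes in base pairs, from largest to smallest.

Combined cut positions (sorted): 463, 577, 1079, 1292, 1437, 2716.
Circular molecule, 6 cuts → 6 fragments:
  577 − 463 = 114 bp
  1079 − 577 = 502 bp
  1292 − 1079 = 213 bp
  1437 − 1292 = 145 bp
  2716 − 1437 = 1279 bp
  wrap: 3640 − 2716 + 463 = 1387 bp
Sorted largest to smallest: 1387, 1279, 502, 213, 145, 114 bp.

1387, 1279, 502, 213, 145, 114 bp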